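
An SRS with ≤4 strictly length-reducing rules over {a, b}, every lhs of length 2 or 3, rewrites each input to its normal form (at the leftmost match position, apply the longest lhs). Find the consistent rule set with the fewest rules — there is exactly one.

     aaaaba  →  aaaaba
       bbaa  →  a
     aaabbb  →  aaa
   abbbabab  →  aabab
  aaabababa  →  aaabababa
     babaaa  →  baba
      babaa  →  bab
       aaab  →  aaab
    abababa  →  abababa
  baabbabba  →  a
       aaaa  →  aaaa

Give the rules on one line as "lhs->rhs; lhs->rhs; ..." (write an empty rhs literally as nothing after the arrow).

  | aaaaba
  | bbaa => a
  | aaabbb => aaa
  | abbbabab => aabab

baa->b; bba->; bbb->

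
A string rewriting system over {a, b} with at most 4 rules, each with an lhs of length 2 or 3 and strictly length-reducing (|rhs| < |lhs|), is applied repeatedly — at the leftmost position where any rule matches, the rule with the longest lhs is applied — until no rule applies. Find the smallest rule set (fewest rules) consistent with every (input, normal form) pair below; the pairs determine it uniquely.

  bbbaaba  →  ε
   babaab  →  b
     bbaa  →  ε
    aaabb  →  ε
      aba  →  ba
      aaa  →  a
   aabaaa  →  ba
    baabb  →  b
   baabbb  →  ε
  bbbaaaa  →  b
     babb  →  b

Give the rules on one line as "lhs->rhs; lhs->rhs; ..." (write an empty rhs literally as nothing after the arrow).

  | bbbaaba => baaba => bba => bb => ε
  | babaab => bbaab => bbab => bbb => b
  | bbaa => bba => bb => ε
  | aaabb => abb => bb => ε

aa->; ab->b; bb->; bba->bb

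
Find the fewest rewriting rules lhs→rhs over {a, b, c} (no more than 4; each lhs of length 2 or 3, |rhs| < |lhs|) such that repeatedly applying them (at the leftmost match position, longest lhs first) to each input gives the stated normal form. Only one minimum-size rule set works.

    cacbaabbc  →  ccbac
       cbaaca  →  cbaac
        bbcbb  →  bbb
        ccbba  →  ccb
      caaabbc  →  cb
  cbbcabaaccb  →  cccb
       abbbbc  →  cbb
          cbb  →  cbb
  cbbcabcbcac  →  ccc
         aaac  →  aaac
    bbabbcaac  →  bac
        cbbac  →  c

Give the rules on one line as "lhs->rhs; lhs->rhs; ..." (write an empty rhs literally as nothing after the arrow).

  | cacbaabbc => ccbaabbc => ccbacbc => ccbac
  | cbaaca => cbaac
  | bbcbb => bbb
  | ccbba => ccb

ab->c; bba->b; bc->; ca->c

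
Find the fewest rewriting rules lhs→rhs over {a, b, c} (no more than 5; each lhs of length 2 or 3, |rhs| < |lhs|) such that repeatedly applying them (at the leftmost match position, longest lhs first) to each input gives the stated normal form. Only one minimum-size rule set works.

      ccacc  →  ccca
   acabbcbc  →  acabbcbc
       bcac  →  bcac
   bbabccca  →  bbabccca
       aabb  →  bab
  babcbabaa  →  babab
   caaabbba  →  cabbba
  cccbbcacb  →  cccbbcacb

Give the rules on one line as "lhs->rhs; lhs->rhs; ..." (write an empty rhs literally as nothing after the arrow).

aa->; aab->ba; acc->ca; cba->a

  | ccacc => ccca
  | acabbcbc
  | bcac
  | bbabccca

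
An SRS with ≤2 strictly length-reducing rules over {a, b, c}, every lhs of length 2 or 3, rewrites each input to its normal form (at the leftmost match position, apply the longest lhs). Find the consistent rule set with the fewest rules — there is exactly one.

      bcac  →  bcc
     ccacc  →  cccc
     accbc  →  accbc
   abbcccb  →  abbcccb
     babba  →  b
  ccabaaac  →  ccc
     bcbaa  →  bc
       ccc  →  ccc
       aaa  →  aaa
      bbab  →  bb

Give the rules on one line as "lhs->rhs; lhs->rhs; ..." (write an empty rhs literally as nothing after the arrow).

ba->; ca->c

  | bcac => bcc
  | ccacc => cccc
  | accbc
  | abbcccb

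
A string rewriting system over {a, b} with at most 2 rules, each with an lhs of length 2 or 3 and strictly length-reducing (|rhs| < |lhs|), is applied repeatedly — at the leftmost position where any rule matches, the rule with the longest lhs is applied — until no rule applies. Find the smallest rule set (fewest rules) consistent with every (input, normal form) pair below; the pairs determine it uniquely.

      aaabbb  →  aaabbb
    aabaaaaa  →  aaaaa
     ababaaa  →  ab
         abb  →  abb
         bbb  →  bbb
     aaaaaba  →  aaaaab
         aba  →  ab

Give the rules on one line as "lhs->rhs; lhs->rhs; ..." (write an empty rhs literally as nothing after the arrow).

  | aaabbb
  | aabaaaaa => aaaaa
  | ababaaa => abbaaa => aba => ab
  | abb

ba->b; baa->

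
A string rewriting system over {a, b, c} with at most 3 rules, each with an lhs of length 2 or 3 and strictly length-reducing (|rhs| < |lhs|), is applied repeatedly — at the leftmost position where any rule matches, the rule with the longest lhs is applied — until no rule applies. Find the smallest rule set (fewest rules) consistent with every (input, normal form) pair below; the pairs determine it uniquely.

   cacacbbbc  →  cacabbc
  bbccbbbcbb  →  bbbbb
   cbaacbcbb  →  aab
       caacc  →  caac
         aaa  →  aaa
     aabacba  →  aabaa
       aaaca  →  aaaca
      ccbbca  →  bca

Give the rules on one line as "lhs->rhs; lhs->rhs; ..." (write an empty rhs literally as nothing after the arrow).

  | cacacbbbc => cacabbc
  | bbccbbbcbb => bbcbbbcbb => bbbbcbb => bbbbb
  | cbaacbcbb => aacbcbb => aacbb => aab
  | caacc => caac

cb->; cc->c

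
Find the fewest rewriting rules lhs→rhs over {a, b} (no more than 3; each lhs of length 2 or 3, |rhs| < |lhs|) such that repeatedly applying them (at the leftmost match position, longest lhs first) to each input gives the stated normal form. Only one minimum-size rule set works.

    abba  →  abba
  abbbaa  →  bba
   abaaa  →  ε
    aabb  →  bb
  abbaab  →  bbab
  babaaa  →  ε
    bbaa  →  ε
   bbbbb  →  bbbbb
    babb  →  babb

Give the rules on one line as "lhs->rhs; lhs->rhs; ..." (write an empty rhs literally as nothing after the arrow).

  | abba
  | abbbaa => abbaa => abaa => bba
  | abaaa => bbaa => baa => aa => ε
  | aabb => bb

aa->; aba->bb; baa->aa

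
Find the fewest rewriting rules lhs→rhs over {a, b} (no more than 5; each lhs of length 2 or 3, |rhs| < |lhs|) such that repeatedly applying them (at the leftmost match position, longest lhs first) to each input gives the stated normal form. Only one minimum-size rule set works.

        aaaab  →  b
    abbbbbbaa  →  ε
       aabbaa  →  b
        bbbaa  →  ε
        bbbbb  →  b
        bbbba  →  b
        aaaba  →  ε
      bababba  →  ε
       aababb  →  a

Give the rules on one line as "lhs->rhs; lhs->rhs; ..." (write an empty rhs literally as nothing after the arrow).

aa->; aaa->b; ba->; bb->a

  | aaaab => bab => b
  | abbbbbbaa => aabbbbaa => bbbbaa => abbaa => aaaa => ba => ε
  | aabbaa => bbaa => aaa => b
  | bbbaa => abaa => aa => ε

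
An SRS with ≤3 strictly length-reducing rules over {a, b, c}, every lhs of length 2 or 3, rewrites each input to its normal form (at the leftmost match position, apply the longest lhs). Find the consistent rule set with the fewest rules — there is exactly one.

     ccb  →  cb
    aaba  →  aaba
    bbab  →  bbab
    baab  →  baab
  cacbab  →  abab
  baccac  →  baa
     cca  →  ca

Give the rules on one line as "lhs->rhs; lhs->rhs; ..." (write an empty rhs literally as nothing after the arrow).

cac->a; cc->c

  | ccb => cb
  | aaba
  | bbab
  | baab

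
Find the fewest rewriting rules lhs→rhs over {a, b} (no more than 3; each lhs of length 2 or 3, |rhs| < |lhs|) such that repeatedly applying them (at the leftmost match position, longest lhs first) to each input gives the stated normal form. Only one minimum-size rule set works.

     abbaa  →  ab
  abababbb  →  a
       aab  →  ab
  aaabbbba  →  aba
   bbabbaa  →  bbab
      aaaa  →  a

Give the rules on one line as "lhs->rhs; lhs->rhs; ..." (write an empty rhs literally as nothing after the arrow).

aa->a; baa->; bbb->aa

  | abbaa => ab
  | abababbb => ababaaa => abaa => a
  | aab => ab
  | aaabbbba => aabbbba => abbbba => aaaba => aaba => aba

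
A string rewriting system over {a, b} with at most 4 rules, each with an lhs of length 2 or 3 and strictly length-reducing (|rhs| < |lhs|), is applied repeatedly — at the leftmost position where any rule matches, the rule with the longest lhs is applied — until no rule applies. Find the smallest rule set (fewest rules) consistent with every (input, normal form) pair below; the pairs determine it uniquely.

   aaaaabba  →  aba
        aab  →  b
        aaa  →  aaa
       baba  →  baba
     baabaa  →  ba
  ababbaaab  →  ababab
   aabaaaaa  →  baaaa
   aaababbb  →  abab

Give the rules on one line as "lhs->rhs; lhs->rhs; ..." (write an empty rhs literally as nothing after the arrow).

  | aaaaabba => aaabbba => abbbba => abbba => abba => aba
  | aab => bb => b
  | aaa
  | baba

aab->bb; abb->ab; bb->b; bba->b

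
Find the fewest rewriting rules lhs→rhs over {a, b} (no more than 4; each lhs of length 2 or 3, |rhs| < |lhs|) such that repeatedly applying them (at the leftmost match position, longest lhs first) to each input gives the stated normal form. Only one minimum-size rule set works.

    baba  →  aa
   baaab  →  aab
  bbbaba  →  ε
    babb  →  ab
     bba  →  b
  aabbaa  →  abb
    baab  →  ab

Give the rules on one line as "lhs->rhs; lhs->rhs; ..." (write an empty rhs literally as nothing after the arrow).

aba->bb; ba->; bab->a

  | baba => aa
  | baaab => aab
  | bbbaba => bbaa => ba => ε
  | babb => ab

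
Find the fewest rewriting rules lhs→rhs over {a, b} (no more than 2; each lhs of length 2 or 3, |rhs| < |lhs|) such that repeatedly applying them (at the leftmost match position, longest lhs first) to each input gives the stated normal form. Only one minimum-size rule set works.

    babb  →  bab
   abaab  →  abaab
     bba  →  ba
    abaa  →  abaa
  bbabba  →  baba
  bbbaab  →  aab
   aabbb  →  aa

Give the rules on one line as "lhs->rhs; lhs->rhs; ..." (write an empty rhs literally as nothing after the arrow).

bb->b; bbb->

  | babb => bab
  | abaab
  | bba => ba
  | abaa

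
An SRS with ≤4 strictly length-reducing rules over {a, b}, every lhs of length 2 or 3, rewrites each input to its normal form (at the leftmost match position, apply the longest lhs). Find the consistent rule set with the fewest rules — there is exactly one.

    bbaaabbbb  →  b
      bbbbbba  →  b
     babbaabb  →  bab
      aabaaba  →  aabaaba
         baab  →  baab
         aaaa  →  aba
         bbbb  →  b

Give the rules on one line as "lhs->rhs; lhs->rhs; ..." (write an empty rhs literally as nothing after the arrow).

aaa->ab; bb->b; bba->bb

  | bbaaabbbb => bbaabbbb => bbabbbb => bbbbbb => bbbbb => bbbb => bbb => bb => b
  | bbbbbba => bbbbba => bbbba => bbba => bba => bb => b
  | babbaabb => babbabb => babbbb => babbb => babb => bab
  | aabaaba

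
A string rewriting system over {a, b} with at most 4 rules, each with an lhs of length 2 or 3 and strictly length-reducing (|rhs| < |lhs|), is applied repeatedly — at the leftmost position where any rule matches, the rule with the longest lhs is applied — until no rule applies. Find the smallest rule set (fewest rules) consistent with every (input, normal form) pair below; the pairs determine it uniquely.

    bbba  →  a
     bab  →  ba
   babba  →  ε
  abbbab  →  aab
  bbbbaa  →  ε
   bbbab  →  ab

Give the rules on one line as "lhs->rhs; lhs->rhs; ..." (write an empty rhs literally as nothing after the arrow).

  | bbba => a
  | bab => ba
  | babba => baba => baa => ε
  | abbbab => aab

baa->; bab->ba; bbb->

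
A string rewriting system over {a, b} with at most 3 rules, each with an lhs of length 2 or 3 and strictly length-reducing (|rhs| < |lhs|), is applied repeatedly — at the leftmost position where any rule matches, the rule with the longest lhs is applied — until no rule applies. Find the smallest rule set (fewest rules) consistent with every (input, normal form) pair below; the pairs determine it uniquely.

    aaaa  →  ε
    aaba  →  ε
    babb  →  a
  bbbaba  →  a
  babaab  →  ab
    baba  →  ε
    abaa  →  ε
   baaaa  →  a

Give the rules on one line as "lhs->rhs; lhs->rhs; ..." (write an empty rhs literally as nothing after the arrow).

aa->; ba->; bb->a

  | aaaa => aa => ε
  | aaba => ba => ε
  | babb => bb => a
  | bbbaba => ababa => aba => a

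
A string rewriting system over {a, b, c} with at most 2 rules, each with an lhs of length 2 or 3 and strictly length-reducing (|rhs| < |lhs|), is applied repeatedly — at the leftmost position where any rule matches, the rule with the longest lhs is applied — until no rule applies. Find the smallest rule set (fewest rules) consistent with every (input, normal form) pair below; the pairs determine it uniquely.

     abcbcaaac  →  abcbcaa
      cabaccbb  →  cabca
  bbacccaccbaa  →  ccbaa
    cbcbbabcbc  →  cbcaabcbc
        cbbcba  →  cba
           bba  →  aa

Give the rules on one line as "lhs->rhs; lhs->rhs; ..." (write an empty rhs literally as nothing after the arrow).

  | abcbcaaac => abcbcaa
  | cabaccbb => cabcbb => cabca
  | bbacccaccbaa => aacccaccbaa => accaccbaa => caccbaa => ccbaa
  | cbcbbabcbc => cbcaabcbc

ac->; bb->a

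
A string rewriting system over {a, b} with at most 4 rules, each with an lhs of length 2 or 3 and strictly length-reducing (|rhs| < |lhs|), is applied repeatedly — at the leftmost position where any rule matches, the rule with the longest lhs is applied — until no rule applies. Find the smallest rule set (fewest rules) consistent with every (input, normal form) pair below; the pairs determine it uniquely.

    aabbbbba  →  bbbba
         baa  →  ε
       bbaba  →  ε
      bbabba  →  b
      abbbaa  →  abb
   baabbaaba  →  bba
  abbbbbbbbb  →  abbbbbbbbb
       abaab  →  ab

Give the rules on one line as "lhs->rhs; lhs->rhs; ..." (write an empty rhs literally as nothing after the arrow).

  | aabbbbba => bbbba
  | baa => ε
  | bbaba => baa => ε
  | bbabba => baba => aa => b

aa->b; aab->; baa->; bab->a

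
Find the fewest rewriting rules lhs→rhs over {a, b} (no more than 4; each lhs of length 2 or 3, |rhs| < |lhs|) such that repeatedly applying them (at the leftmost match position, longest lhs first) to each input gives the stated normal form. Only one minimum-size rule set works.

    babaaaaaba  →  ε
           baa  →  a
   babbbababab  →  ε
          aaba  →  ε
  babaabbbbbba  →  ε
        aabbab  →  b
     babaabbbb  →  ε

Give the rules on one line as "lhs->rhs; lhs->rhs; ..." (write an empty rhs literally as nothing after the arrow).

aa->; ab->; ba->; bb->a

  | babaaaaaba => baaaaaba => aaaaba => aaba => ba => ε
  | baa => a
  | babbbababab => bbbababab => abababab => ababab => abab => ab => ε
  | aaba => ba => ε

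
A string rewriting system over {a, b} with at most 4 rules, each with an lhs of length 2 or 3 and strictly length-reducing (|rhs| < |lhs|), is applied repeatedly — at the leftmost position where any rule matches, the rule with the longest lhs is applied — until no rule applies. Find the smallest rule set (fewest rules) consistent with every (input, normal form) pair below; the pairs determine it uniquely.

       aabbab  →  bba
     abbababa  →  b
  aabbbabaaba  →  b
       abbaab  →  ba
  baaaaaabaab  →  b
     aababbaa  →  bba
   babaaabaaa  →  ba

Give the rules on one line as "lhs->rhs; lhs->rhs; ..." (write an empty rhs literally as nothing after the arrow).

aa->; ab->a; aba->b; bbb->b

  | aabbab => bbab => bba
  | abbababa => abababa => bbaba => bbb => b
  | aabbbabaaba => bbbabaaba => babaaba => bbaba => bbb => b
  | abbaab => abaab => bab => ba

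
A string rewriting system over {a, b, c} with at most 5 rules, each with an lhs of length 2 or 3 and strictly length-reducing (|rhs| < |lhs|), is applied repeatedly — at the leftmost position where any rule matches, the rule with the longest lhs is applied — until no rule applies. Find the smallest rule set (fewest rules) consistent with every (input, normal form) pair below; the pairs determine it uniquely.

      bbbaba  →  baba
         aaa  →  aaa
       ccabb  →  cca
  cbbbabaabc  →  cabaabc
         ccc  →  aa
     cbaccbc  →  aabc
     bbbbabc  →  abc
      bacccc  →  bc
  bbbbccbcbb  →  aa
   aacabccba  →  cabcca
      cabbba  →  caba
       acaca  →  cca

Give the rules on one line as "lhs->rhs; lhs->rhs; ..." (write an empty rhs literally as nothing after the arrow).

ac->c; bb->; cb->c; ccc->aa

  | bbbaba => baba
  | aaa
  | ccabb => cca
  | cbbbabaabc => cbbabaabc => cbabaabc => cabaabc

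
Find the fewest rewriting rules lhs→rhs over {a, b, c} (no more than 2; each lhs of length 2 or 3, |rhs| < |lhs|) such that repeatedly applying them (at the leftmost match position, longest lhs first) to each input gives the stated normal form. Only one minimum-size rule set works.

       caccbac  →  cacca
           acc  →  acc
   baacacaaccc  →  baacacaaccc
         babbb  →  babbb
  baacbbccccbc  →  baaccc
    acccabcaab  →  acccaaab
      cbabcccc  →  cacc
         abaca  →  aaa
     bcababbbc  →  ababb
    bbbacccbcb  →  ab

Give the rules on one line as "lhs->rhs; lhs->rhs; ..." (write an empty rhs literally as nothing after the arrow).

  | caccbac => cacca
  | acc
  | baacacaaccc
  | babbb

bac->a; bc->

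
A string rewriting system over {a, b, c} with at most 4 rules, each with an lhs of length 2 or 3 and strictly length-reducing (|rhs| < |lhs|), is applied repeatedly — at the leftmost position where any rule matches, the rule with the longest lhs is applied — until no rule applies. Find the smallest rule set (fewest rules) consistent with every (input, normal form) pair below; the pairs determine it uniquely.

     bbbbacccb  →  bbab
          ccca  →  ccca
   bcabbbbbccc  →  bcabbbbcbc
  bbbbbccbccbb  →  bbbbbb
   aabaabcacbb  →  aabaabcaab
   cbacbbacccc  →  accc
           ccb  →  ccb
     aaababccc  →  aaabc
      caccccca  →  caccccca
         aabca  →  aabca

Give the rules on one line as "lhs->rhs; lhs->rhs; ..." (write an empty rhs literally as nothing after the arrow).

  | bbbbacccb => bbbccb => bbcbb => bbab
  | ccca
  | bcabbbbbccc => bcabbbbcbc
  | bbbbbccbccbb => bbbbcbbccbb => bbbbabccbb => bbbbacbbb => bbbbbb

bac->; bcc->cb; cbb->ab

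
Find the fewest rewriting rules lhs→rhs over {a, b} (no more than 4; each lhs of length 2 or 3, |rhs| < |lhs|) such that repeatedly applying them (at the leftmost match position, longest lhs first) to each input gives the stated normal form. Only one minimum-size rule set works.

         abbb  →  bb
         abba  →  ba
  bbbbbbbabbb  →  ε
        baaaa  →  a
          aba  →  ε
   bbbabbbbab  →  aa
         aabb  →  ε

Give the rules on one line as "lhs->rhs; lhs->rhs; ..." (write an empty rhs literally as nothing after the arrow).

ab->; aba->; baa->ab; bab->aa

  | abbb => bb
  | abba => ba
  | bbbbbbbabbb => bbbbbbaabb => bbbbbabbb => bbbbaabb => bbbabbb => bbaabb => babbb => aabb => ab => ε
  | baaaa => abaa => a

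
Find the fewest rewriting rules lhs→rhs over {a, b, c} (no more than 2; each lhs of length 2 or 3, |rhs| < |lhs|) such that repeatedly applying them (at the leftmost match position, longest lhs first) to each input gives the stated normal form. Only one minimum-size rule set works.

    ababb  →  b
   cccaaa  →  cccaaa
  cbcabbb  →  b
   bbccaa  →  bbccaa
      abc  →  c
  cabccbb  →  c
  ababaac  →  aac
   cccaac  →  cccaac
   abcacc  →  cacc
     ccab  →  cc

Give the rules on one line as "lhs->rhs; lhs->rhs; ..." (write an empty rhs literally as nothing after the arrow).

ab->; cb->

  | ababb => abb => b
  | cccaaa
  | cbcabbb => cabbb => cbb => b
  | bbccaa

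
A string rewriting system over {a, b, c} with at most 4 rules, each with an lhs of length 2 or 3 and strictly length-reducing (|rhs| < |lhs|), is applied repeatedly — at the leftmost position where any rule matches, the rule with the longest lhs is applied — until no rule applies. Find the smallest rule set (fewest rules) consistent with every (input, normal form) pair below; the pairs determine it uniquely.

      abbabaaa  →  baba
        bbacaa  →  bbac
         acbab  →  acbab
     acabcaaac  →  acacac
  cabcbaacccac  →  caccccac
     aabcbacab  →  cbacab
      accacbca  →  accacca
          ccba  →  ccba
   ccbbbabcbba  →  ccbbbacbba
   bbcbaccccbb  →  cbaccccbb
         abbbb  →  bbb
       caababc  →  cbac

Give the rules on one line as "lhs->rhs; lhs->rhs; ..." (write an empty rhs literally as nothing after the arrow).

aa->; abb->b; bc->c

  | abbabaaa => babaaa => baba
  | bbacaa => bbac
  | acbab
  | acabcaaac => acacaaac => acacac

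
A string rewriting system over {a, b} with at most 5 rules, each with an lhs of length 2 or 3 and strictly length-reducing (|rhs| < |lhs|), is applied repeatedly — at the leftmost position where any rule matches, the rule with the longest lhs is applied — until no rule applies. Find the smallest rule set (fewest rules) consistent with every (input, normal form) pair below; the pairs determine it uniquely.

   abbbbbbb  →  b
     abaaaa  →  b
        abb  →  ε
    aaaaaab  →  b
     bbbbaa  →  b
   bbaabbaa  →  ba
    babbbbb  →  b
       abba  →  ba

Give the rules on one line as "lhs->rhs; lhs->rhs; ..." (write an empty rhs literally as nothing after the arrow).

  | abbbbbbb => aabbbbb => bbbbb => abbb => aab => b
  | abaaaa => abbaa => aaaa => baa => b
  | abb => aa => ε
  | aaaaaab => baaaab => bbaab => aaab => bab => b

aa->; aaa->ba; bab->b; bb->a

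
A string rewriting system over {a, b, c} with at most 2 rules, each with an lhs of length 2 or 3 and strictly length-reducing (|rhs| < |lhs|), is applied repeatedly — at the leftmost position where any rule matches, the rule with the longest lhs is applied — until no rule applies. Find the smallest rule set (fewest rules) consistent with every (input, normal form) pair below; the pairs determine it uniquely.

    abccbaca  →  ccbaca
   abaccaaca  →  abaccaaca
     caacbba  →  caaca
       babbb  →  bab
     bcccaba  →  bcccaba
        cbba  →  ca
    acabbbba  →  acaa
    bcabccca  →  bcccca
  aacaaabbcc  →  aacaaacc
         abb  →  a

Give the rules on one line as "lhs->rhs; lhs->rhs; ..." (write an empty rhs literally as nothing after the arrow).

  | abccbaca => ccbaca
  | abaccaaca
  | caacbba => caaca
  | babbb => bab

abc->c; bb->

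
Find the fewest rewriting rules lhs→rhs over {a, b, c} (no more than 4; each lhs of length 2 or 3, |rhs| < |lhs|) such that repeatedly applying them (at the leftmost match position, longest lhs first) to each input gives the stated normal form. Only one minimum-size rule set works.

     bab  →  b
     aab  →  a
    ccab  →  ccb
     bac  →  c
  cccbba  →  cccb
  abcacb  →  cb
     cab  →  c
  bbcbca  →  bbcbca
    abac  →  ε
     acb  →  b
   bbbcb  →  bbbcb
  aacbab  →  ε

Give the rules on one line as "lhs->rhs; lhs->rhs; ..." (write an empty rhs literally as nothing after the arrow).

ab->; ac->; ba->; cca->cc

  | bab => b
  | aab => a
  | ccab => ccb
  | bac => c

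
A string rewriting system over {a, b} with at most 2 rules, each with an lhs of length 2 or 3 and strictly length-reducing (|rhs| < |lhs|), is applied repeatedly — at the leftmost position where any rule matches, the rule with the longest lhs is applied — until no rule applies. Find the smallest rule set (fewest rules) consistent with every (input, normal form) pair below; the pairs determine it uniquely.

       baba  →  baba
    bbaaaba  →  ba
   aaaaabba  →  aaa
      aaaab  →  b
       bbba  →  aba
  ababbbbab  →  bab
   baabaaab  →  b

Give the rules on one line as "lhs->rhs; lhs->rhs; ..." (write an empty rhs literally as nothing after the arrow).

  | baba
  | bbaaaba => aaaaba => aaba => ba
  | aaaaabba => aaabba => abba => aaa
  | aaaab => aab => b

aab->b; bb->a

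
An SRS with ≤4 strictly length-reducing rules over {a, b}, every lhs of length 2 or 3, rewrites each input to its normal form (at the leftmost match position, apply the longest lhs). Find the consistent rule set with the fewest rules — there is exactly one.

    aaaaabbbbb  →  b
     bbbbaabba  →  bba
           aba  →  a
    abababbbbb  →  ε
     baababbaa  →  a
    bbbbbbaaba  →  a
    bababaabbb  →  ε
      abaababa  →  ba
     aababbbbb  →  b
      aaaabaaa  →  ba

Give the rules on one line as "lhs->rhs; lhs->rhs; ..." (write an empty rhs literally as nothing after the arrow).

  | aaaaabbbbb => aaaabbbbb => aaabbbbb => aabbbbb => bbbbb => abb => b
  | bbbbaabba => abaabba => aabba => bba
  | aba => a
  | abababbbbb => ababbbbb => abbbbb => bbbb => ab => ε

aa->a; aab->b; ab->; bbb->a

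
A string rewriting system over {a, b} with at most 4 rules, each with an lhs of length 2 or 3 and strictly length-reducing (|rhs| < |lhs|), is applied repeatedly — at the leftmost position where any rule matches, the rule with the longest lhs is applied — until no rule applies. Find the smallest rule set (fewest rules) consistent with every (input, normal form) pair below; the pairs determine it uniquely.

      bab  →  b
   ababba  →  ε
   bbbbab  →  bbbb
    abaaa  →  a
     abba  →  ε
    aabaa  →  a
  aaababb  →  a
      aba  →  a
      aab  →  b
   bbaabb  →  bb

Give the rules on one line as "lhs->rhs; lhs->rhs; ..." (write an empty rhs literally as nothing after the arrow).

aa->; abb->a; ba->

  | bab => b
  | ababba => abba => aa => ε
  | bbbbab => bbbb
  | abaaa => aaa => a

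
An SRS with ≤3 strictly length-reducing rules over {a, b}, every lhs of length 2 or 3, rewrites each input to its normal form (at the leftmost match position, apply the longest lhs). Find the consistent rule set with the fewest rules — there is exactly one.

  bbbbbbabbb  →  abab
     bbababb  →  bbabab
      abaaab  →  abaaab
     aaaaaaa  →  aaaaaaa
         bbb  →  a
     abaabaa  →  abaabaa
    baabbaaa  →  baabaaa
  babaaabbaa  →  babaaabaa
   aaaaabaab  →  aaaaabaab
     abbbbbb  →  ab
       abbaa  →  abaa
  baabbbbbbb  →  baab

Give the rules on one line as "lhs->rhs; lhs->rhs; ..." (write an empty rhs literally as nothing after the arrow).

  | bbbbbbabbb => abbbabbb => abbabbb => ababbb => ababb => abab
  | bbababb => bbabab
  | abaaab
  | aaaaaaa

abb->ab; bbb->a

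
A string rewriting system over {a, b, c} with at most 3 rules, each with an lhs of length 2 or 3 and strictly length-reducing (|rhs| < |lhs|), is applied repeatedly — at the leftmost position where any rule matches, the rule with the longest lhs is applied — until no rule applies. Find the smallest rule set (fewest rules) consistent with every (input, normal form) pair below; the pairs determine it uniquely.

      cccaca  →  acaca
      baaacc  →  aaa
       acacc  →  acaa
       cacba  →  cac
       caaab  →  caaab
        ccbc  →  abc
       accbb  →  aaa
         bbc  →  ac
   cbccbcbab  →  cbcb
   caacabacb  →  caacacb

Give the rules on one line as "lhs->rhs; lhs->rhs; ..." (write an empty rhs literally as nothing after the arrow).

  | cccaca => acaca
  | baaacc => aacc => aaa
  | acacc => acaa
  | cacba => cac

ba->; bb->a; cc->a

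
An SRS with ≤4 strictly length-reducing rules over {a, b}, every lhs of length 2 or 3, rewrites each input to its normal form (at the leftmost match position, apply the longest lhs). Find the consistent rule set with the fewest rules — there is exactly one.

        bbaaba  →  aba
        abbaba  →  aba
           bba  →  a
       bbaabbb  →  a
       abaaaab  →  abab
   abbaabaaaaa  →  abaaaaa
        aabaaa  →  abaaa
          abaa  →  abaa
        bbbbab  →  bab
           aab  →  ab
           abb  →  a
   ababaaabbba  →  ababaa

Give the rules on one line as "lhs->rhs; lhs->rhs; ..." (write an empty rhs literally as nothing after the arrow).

  | bbaaba => aaba => aba
  | abbaba => aaba => aba
  | bba => a
  | bbaabbb => aabbb => abbb => a

aab->ab; bb->; bbb->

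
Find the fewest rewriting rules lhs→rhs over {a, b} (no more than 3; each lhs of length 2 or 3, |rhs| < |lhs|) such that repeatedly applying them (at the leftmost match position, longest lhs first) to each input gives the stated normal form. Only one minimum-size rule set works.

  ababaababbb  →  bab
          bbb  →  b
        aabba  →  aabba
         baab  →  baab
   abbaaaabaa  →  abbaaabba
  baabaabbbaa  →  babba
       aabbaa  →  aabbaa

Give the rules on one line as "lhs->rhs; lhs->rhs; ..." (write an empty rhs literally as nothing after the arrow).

aba->bb; bbb->b

  | ababaababbb => bbbaababbb => baababbb => babbbbb => babbb => bab
  | bbb => b
  | aabba
  | baab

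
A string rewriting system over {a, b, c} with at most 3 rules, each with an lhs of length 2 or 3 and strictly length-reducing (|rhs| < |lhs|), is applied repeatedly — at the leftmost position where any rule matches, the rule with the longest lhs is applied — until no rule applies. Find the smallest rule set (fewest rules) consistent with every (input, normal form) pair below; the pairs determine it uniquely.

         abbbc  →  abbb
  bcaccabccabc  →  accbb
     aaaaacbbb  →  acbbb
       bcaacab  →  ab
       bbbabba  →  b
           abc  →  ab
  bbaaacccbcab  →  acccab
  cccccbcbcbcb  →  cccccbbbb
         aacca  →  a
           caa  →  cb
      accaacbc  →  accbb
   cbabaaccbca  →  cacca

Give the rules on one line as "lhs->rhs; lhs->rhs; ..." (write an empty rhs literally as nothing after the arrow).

aa->b; ba->a; bc->b

  | abbbc => abbb
  | bcaccabccabc => baccabccabc => accabccabc => accabcabc => accababc => accaabc => accbbc => accbb
  | aaaaacbbb => baaacbbb => aaacbbb => bacbbb => acbbb
  | bcaacab => baacab => aacab => bcab => bab => ab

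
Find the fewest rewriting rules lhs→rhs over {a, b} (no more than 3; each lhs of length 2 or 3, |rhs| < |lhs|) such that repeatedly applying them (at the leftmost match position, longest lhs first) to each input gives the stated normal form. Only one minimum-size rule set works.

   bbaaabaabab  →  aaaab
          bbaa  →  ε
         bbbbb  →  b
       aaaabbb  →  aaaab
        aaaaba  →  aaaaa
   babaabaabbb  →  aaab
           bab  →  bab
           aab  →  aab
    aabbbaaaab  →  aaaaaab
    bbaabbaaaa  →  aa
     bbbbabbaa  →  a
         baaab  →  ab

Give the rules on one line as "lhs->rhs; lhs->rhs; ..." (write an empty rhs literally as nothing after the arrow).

aba->aa; baa->; bb->b

  | bbaaabaabab => baaabaabab => abaabab => aaabab => aaaab
  | bbaa => baa => ε
  | bbbbb => bbbb => bbb => bb => b
  | aaaabbb => aaaabb => aaaab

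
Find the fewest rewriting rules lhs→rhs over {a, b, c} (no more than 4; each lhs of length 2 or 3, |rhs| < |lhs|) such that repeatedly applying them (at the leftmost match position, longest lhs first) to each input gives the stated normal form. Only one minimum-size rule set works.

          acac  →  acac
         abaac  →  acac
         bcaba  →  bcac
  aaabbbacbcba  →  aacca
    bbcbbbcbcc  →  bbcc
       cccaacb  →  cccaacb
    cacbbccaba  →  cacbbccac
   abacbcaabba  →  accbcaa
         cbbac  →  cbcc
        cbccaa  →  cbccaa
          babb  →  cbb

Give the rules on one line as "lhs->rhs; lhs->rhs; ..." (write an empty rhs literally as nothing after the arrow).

  | acac
  | abaac => acac
  | bcaba => bcac
  | aaabbbacbcba => aabacbcba => aaccbcba => aacca

abb->; ba->c; bcb->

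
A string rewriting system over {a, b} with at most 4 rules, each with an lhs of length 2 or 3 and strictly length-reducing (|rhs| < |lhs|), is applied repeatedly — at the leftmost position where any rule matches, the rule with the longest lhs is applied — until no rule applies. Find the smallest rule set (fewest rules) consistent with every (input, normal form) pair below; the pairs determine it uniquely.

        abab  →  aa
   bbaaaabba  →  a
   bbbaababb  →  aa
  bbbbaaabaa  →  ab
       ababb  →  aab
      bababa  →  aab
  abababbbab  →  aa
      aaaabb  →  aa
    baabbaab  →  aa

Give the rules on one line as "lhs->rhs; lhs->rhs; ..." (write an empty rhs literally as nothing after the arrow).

  | abab => aa
  | bbaaaabba => aaaabba => aabba => aaa => a
  | bbbaababb => baababb => bababb => aabb => aa
  | bbbbaaabaa => bbaaabaa => aaabaa => abaa => aba => ab

aaa->a; ba->b; bab->a; bb->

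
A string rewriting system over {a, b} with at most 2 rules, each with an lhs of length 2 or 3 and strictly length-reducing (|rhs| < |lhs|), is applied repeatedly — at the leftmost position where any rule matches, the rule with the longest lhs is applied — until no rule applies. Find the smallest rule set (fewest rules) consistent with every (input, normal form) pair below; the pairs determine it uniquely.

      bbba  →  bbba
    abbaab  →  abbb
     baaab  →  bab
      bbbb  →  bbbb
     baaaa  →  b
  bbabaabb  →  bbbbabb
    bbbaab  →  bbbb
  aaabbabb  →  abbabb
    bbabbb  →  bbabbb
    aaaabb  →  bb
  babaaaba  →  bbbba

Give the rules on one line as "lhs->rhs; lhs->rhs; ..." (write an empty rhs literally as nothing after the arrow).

  | bbba
  | abbaab => abbb
  | baaab => bab
  | bbbb

aa->; aba->bb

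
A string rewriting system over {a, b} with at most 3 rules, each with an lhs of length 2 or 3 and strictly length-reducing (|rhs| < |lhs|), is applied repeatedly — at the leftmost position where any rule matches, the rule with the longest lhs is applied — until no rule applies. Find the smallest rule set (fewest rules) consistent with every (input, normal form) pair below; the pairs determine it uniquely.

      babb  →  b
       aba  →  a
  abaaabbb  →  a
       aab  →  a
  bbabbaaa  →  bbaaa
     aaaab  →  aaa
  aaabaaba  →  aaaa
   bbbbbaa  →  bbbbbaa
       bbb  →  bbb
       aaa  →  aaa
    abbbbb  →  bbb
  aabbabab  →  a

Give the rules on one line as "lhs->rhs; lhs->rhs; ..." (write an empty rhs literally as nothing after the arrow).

  | babb => b
  | aba => a
  | abaaabbb => aaabbb => aab => a
  | aab => a

ab->; abb->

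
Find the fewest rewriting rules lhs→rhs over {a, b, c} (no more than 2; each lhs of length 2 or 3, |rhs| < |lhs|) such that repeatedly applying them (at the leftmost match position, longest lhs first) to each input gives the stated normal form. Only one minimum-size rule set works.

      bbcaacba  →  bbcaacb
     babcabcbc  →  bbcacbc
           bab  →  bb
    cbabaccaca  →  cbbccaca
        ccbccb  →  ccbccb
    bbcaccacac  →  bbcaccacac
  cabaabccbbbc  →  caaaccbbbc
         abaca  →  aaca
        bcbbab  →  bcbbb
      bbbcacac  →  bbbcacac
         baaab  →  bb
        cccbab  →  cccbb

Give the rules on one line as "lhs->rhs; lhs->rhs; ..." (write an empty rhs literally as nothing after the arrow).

ab->a; ba->b

  | bbcaacba => bbcaacb
  | babcabcbc => bbcabcbc => bbcacbc
  | bab => bb
  | cbabaccaca => cbbaccaca => cbbccaca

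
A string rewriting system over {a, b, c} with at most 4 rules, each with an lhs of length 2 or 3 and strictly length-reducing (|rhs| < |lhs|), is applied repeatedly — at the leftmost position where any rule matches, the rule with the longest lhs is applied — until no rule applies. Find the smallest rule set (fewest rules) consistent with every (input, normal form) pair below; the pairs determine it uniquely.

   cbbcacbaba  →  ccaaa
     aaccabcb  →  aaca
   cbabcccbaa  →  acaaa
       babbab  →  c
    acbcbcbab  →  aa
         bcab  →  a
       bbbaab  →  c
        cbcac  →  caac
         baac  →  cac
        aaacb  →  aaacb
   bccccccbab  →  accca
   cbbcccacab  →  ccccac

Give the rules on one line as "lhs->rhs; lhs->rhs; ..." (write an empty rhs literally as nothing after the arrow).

  | cbbcacbaba => cbaacbaba => ccacbaba => ccaccba => ccaaa
  | aaccabcb => aacccb => aaca
  | cbabcccbaa => ccbcccbaa => acccbaa => acaaa
  | babbab => cbbab => cbcb => cab => c

ab->; ba->c; bc->a; ccb->a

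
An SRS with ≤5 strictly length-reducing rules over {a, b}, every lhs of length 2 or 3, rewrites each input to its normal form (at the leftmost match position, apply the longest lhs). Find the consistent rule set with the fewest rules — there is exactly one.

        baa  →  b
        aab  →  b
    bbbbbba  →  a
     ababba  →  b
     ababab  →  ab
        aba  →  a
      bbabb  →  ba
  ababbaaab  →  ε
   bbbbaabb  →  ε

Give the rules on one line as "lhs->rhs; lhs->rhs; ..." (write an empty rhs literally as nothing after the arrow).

  | baa => b
  | aab => b
  | bbbbbba => bbbba => bba => a
  | ababba => abba => baa => b

aa->; aba->a; abb->ba; bb->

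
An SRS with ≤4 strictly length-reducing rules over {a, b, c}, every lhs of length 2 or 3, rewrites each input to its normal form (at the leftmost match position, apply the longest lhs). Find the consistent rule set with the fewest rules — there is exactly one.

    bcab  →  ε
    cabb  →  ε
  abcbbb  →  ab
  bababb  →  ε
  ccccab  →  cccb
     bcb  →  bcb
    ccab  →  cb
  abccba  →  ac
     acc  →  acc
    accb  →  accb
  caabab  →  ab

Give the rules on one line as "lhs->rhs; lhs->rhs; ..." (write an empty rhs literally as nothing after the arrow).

  | bcab => bb => ε
  | cabb => bb => ε
  | abcbbb => abbb => ab
  | bababb => babb => bb => ε

abc->a; ba->; bb->; ca->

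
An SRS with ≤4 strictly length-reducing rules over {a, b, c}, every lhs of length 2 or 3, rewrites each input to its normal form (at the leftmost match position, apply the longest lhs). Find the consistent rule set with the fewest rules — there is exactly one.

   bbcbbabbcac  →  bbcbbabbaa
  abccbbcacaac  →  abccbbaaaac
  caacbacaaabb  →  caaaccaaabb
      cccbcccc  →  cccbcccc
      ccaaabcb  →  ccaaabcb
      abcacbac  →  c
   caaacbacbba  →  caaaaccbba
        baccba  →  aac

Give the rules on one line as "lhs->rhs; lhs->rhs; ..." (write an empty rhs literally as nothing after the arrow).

  | bbcbbabbcac => bbcbbabbaa
  | abccbbcacaac => abccbbaaaac
  | caacbacaaabb => caaaccaaabb
  | cccbcccc

aba->; bac->a; cac->aa; cba->ac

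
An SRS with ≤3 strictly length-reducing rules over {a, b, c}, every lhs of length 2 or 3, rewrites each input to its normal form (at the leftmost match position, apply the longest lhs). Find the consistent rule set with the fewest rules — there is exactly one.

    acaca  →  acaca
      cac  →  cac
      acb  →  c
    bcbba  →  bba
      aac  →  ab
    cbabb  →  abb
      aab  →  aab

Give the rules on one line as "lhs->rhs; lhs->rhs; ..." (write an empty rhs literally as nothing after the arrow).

  | acaca
  | cac
  | acb => c
  | bcbba => bba

aac->ab; acb->c; cb->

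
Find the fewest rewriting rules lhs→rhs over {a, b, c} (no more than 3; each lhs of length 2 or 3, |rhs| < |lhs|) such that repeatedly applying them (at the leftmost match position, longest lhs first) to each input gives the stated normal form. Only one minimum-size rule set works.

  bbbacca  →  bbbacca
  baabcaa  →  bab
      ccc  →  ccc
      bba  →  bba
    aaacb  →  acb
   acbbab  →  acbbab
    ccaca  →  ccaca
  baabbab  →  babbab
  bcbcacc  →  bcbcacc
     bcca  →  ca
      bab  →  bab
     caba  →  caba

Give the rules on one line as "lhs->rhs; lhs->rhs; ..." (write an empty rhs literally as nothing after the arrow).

aa->a; bcc->c; caa->

  | bbbacca
  | baabcaa => babcaa => bab
  | ccc
  | bba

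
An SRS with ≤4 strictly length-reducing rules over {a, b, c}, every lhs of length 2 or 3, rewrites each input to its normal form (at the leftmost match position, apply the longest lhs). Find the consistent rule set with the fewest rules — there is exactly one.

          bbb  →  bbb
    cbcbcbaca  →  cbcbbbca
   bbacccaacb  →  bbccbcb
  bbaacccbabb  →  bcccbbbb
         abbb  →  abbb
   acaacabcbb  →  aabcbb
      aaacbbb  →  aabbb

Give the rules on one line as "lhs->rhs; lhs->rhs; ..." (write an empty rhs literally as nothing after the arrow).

ac->; baa->c; caa->cb; cba->bb

  | bbb
  | cbcbcbaca => cbcbbbca
  | bbacccaacb => bbccaacb => bbccbcb
  | bbaacccbabb => bccccbabb => bcccbbbb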